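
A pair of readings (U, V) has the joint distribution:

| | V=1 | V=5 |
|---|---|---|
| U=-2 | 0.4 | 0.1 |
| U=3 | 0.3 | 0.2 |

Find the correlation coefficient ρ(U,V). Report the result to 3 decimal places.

0.218

E[U] = 0.5,  E[V] = 2.2
E[UV] = 2.1
cov(U,V) = E[UV] − E[U]E[V] = 2.1 − (0.5)(2.2) = 1
var(U) = 6.25,  var(V) = 3.36
ρ = 1 / √(6.25·3.36) ≈ 0.218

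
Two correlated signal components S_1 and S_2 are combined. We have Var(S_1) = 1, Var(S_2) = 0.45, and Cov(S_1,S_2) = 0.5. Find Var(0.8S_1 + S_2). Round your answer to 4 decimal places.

1.8900

Var(0.8S_1 + S_2) = (0.8)²·Var(S_1) + (1)²·Var(S_2) + 2·(0.8)·(1)·Cov(S_1,S_2)
= 0.64·1 + 1·0.45 + 1.6·0.5 = 1.89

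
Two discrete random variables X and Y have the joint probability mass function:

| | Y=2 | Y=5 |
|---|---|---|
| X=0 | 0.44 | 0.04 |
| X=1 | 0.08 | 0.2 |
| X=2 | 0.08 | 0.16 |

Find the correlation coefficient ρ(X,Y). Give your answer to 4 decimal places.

0.5417

E[X] = 0.76,  E[Y] = 3.2
E[XY] = 3.08
Cov(X,Y) = E[XY] − E[X]E[Y] = 3.08 − (0.76)(3.2) = 0.648
var(X) = 0.6624,  var(Y) = 2.16
ρ = 0.648 / √(0.6624·2.16) ≈ 0.5417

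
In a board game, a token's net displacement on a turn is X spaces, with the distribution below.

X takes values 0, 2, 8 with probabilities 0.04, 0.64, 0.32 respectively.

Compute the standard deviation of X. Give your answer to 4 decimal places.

2.8800

E[X] = (0)(0.04) + (2)(0.64) + (8)(0.32) = 3.84
E[X²] = (0)²(0.04) + (2)²(0.64) + (8)²(0.32) = 23.04
V(X) = E[X²] − (E[X])² = 23.04 − (3.84)² = 8.2944
SD(X) = √8.2944 ≈ 2.8800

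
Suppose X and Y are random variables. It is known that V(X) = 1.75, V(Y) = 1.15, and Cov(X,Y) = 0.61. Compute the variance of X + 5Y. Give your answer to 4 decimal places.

V(X + 5Y) = (1)²·V(X) + (5)²·V(Y) + 2·(1)·(5)·Cov(X,Y)
= 1·1.75 + 25·1.15 + 10·0.61 = 36.6

36.6000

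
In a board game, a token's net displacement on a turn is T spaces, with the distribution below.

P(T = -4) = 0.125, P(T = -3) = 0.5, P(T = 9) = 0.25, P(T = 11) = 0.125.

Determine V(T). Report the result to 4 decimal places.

E[T] = (-4)(0.125) + (-3)(0.5) + (9)(0.25) + (11)(0.125) = 1.625
E[T²] = (-4)²(0.125) + (-3)²(0.5) + (9)²(0.25) + (11)²(0.125) = 41.875
V(T) = E[T²] − (E[T])² = 41.875 − (1.625)² = 39.234375

39.2344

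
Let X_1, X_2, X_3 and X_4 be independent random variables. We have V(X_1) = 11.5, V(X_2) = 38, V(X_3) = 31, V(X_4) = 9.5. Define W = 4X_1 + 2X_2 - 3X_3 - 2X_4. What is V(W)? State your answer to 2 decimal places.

By independence, V(W) = (4)²V(X_1) + (2)²V(X_2) + (-3)²V(X_3) + (-2)²V(X_4)
= (4)²·11.5 + (2)²·38 + (-3)²·31 + (-2)²·9.5 = 653

653.00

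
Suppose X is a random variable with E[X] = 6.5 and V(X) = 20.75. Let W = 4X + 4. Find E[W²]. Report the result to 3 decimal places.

1232.000

E[4X + 4] = 4·6.5 + 4 = 30
V(4X + 4) = (4)²·20.75 = 332
E[W²] = V(W) + (E[W])² = 332 + (30)² = 1232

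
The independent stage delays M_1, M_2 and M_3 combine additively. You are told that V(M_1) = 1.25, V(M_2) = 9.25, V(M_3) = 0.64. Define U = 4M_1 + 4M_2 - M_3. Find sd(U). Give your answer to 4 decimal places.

12.9861

By independence, V(U) = (4)²V(M_1) + (4)²V(M_2) + (-1)²V(M_3)
= (4)²·1.25 + (4)²·9.25 + (-1)²·0.64 = 168.64
sd(U) = √168.64 ≈ 12.9861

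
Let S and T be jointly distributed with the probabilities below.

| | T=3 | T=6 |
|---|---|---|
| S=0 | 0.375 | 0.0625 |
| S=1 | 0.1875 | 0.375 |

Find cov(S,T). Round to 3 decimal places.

0.387

E[S] = 0.5625,  E[T] = 4.3125
E[ST] = 2.8125
cov(S,T) = E[ST] − E[S]E[T] = 2.8125 − (0.5625)(4.3125) = 0.38671875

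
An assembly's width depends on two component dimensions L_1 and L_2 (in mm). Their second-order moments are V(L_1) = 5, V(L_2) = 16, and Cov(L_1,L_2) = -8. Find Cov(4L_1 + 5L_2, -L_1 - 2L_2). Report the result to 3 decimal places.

Cov(4L_1 + 5L_2, -L_1 - 2L_2) = (4)(-1)V(L_1) + (5)(-2)V(L_2) + [(4)(-2) + (5)(-1)]Cov(L_1,L_2)
= -4·5 + -10·16 + -13·-8 = -76

-76.000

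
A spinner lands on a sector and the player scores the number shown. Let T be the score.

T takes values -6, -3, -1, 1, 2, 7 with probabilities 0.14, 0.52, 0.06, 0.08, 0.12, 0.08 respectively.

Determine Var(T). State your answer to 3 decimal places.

E[T] = (-6)(0.14) + (-3)(0.52) + (-1)(0.06) + (1)(0.08) + (2)(0.12) + (7)(0.08) = -1.58
E[T²] = (-6)²(0.14) + (-3)²(0.52) + (-1)²(0.06) + (1)²(0.08) + (2)²(0.12) + (7)²(0.08) = 14.26
Var(T) = E[T²] − (E[T])² = 14.26 − (-1.58)² = 11.7636

11.764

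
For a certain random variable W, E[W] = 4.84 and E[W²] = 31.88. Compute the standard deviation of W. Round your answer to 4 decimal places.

V(W) = 31.88 − (4.84)² = 8.4544
SD(W) = √8.4544 ≈ 2.9076

2.9076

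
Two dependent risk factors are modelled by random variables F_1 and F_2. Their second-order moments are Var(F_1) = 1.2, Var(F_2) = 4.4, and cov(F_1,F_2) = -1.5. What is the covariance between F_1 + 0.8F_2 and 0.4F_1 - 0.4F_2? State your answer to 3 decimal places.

-0.808

cov(F_1 + 0.8F_2, 0.4F_1 - 0.4F_2) = (1)(0.4)Var(F_1) + (0.8)(-0.4)Var(F_2) + [(1)(-0.4) + (0.8)(0.4)]cov(F_1,F_2)
= 0.4·1.2 + -0.32·4.4 + -0.08·-1.5 = -0.808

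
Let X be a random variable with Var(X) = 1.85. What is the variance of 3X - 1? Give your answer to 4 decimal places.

16.6500

Var(3X - 1) = (3)²·Var(X) = 9·1.85 = 16.65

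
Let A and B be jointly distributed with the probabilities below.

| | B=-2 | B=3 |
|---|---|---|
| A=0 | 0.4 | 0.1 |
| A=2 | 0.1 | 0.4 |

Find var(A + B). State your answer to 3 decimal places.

E[A] = 1,  E[B] = 0.5,  E[AB] = 2
var(A) = 2 − (1)² = 1;  var(B) = 6.5 − (0.5)² = 6.25
cov(A,B) = 2 − (1)(0.5) = 1.5
var(A + B) = (1)²·1 + (1)²·6.25 + 2·(1)·(1)·1.5 = 10.25

10.250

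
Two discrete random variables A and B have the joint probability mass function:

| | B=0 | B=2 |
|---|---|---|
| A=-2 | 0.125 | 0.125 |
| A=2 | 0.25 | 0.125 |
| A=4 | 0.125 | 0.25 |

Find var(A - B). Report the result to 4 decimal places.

E[A] = 1.75,  E[B] = 1,  E[AB] = 2
var(A) = 8.5 − (1.75)² = 5.4375;  var(B) = 2 − (1)² = 1
cov(A,B) = 2 − (1.75)(1) = 0.25
var(A - B) = (1)²·5.4375 + (-1)²·1 + 2·(1)·(-1)·0.25 = 5.9375

5.9375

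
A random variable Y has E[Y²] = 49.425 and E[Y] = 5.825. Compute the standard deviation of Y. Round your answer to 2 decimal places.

3.94

Var(Y) = 49.425 − (5.825)² = 15.494375
SD(Y) = √15.494375 ≈ 3.94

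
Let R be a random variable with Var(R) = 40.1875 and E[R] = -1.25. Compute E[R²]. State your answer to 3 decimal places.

41.750

E[R²] = Var(R) + (E[R])² = 40.1875 + (-1.25)² = 41.75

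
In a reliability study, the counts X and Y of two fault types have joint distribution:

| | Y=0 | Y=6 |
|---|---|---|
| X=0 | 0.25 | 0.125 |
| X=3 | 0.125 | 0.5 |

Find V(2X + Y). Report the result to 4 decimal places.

E[X] = 1.875,  E[Y] = 3.75,  E[XY] = 9
V(X) = 5.625 − (1.875)² = 2.109375;  V(Y) = 22.5 − (3.75)² = 8.4375
Cov(X,Y) = 9 − (1.875)(3.75) = 1.96875
V(2X + Y) = (2)²·2.109375 + (1)²·8.4375 + 2·(2)·(1)·1.96875 = 24.75

24.7500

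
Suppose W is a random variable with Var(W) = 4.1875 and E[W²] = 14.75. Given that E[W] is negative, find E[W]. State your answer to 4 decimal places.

-3.2500

(E[W])² = E[W²] − Var(W) = 14.75 − 4.1875 = 10.5625
E[W] = −√10.5625 = -3.25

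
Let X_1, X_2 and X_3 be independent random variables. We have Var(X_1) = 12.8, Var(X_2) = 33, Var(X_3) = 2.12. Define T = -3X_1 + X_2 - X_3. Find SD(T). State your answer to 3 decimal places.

12.261

By independence, Var(T) = (-3)²Var(X_1) + (1)²Var(X_2) + (-1)²Var(X_3)
= (-3)²·12.8 + (1)²·33 + (-1)²·2.12 = 150.32
SD(T) = √150.32 ≈ 12.261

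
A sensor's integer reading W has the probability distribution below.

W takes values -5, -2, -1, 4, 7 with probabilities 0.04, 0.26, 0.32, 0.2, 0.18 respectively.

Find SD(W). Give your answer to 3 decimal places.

E[W] = (-5)(0.04) + (-2)(0.26) + (-1)(0.32) + (4)(0.2) + (7)(0.18) = 1.02
E[W²] = (-5)²(0.04) + (-2)²(0.26) + (-1)²(0.32) + (4)²(0.2) + (7)²(0.18) = 14.38
Var(W) = E[W²] − (E[W])² = 14.38 − (1.02)² = 13.3396
SD(W) = √13.3396 ≈ 3.652

3.652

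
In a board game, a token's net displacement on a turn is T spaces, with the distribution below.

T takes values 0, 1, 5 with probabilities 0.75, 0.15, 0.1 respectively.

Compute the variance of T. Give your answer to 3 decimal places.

E[T] = (0)(0.75) + (1)(0.15) + (5)(0.1) = 0.65
E[T²] = (0)²(0.75) + (1)²(0.15) + (5)²(0.1) = 2.65
var(T) = E[T²] − (E[T])² = 2.65 − (0.65)² = 2.2275

2.228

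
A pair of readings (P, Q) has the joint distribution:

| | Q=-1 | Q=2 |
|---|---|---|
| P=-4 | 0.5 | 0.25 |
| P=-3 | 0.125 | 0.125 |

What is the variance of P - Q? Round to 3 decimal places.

E[P] = -3.75,  E[Q] = 0.125,  E[PQ] = -0.375
Var(P) = 14.25 − (-3.75)² = 0.1875;  Var(Q) = 2.125 − (0.125)² = 2.109375
Cov(P,Q) = -0.375 − (-3.75)(0.125) = 0.09375
Var(P - Q) = (1)²·0.1875 + (-1)²·2.109375 + 2·(1)·(-1)·0.09375 = 2.109375

2.109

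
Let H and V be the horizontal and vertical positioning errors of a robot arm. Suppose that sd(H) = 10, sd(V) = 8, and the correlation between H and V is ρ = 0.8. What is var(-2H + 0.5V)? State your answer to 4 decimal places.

288.0000

var(H) = (10)² = 100;  var(V) = (8)² = 64
Cov(H,V) = ρ·sd(H)·sd(V) = 0.8·10·8 = 64
var(-2H + 0.5V) = (-2)²·var(H) + (0.5)²·var(V) + 2·(-2)·(0.5)·Cov(H,V)
= 4·100 + 0.25·64 + -2·64 = 288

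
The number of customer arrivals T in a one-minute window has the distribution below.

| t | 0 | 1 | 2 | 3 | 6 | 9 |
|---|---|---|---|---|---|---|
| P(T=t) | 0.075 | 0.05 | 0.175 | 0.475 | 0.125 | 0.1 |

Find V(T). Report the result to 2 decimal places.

5.55

E[T] = (0)(0.075) + (1)(0.05) + (2)(0.175) + (3)(0.475) + (6)(0.125) + (9)(0.1) = 3.475
E[T²] = (0)²(0.075) + (1)²(0.05) + (2)²(0.175) + (3)²(0.475) + (6)²(0.125) + (9)²(0.1) = 17.625
V(T) = E[T²] − (E[T])² = 17.625 − (3.475)² = 5.549375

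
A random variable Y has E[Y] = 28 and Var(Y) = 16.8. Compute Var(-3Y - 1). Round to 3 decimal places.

Var(-3Y - 1) = (-3)²·Var(Y) = 9·16.8 = 151.2

151.200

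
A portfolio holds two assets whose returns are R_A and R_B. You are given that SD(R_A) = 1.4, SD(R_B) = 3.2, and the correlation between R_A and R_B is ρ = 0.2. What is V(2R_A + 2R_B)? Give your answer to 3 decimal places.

55.968

V(R_A) = (1.4)² = 1.96;  V(R_B) = (3.2)² = 10.24
Cov(R_A,R_B) = ρ·SD(R_A)·SD(R_B) = 0.2·1.4·3.2 = 0.896
V(2R_A + 2R_B) = (2)²·V(R_A) + (2)²·V(R_B) + 2·(2)·(2)·Cov(R_A,R_B)
= 4·1.96 + 4·10.24 + 8·0.896 = 55.968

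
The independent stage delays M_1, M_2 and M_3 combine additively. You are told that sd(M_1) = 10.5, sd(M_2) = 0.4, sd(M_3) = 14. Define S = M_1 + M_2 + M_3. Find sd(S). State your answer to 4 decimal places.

17.5046

Var(M_1) = 110.25, Var(M_2) = 0.16, Var(M_3) = 196
By independence, Var(S) = (1)²Var(M_1) + (1)²Var(M_2) + (1)²Var(M_3)
= (1)²·110.25 + (1)²·0.16 + (1)²·196 = 306.41
sd(S) = √306.41 ≈ 17.5046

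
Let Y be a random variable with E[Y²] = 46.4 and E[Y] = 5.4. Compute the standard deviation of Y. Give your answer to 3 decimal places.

4.152

Var(Y) = 46.4 − (5.4)² = 17.24
SD(Y) = √17.24 ≈ 4.152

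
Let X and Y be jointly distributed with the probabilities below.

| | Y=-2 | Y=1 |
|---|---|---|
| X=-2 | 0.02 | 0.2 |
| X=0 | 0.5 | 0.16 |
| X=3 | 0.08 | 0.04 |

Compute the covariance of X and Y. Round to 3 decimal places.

E[X] = -0.08,  E[Y] = -0.8
E[XY] = -0.68
Cov(X,Y) = E[XY] − E[X]E[Y] = -0.68 − (-0.08)(-0.8) = -0.744

-0.744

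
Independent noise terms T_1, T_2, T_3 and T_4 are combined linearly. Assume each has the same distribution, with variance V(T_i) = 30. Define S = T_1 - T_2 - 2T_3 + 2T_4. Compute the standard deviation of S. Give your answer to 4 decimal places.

By independence, V(S) = (1)²V(T_1) + (-1)²V(T_2) + (-2)²V(T_3) + (2)²V(T_4)
= (1)²·30 + (-1)²·30 + (-2)²·30 + (2)²·30 = 300
sd(S) = √300 ≈ 17.3205

17.3205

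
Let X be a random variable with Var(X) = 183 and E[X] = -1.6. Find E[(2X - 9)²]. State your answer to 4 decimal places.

880.8400

E[2X - 9] = 2·-1.6 − 9 = -12.2
Var(2X - 9) = (2)²·183 = 732
E[(2X - 9)²] = Var((2X - 9)) + (E[(2X - 9)])² = 732 + (-12.2)² = 880.84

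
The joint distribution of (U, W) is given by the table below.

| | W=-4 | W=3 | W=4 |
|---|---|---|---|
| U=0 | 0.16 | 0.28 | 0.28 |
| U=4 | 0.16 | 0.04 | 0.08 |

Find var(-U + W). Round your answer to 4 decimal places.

E[U] = 1.12,  E[W] = 1.12,  E[UW] = -0.8
var(U) = 4.48 − (1.12)² = 3.2256;  var(W) = 13.76 − (1.12)² = 12.5056
Cov(U,W) = -0.8 − (1.12)(1.12) = -2.0544
var(-U + W) = (-1)²·3.2256 + (1)²·12.5056 + 2·(-1)·(1)·-2.0544 = 19.84

19.8400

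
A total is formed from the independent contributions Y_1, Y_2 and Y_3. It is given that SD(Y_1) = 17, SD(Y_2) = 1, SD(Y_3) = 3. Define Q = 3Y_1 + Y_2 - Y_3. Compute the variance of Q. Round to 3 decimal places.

2611.000

Var(Y_1) = 289, Var(Y_2) = 1, Var(Y_3) = 9
By independence, Var(Q) = (3)²Var(Y_1) + (1)²Var(Y_2) + (-1)²Var(Y_3)
= (3)²·289 + (1)²·1 + (-1)²·9 = 2611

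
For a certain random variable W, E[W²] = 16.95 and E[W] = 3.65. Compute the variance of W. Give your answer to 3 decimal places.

3.628

Var(W) = 16.95 − (3.65)² = 3.6275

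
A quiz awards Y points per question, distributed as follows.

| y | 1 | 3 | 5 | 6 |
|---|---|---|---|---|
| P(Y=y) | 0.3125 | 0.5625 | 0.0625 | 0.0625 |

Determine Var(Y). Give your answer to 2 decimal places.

E[Y] = (1)(0.3125) + (3)(0.5625) + (5)(0.0625) + (6)(0.0625) = 2.6875
E[Y²] = (1)²(0.3125) + (3)²(0.5625) + (5)²(0.0625) + (6)²(0.0625) = 9.1875
Var(Y) = E[Y²] − (E[Y])² = 9.1875 − (2.6875)² = 1.96484375

1.96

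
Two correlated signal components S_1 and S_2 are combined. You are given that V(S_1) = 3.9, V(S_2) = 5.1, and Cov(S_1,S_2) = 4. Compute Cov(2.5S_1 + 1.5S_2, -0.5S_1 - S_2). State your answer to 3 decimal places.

-25.525

Cov(2.5S_1 + 1.5S_2, -0.5S_1 - S_2) = (2.5)(-0.5)V(S_1) + (1.5)(-1)V(S_2) + [(2.5)(-1) + (1.5)(-0.5)]Cov(S_1,S_2)
= -1.25·3.9 + -1.5·5.1 + -3.25·4 = -25.525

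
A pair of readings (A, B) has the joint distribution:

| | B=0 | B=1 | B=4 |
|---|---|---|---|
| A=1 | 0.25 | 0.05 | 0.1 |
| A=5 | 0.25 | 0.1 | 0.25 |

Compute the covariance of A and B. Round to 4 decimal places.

0.6800

E[A] = 3.4,  E[B] = 1.55
E[AB] = 5.95
cov(A,B) = E[AB] − E[A]E[B] = 5.95 − (3.4)(1.55) = 0.68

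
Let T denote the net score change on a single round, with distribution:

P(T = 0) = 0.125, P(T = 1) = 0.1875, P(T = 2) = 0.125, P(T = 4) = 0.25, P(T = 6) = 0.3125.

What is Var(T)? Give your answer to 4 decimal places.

4.9648

E[T] = (0)(0.125) + (1)(0.1875) + (2)(0.125) + (4)(0.25) + (6)(0.3125) = 3.3125
E[T²] = (0)²(0.125) + (1)²(0.1875) + (2)²(0.125) + (4)²(0.25) + (6)²(0.3125) = 15.9375
Var(T) = E[T²] − (E[T])² = 15.9375 − (3.3125)² = 4.96484375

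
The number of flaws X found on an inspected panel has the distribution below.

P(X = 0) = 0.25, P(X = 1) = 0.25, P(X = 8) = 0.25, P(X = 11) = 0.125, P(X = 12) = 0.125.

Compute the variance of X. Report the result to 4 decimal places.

E[X] = (0)(0.25) + (1)(0.25) + (8)(0.25) + (11)(0.125) + (12)(0.125) = 5.125
E[X²] = (0)²(0.25) + (1)²(0.25) + (8)²(0.25) + (11)²(0.125) + (12)²(0.125) = 49.375
Var(X) = E[X²] − (E[X])² = 49.375 − (5.125)² = 23.109375

23.1094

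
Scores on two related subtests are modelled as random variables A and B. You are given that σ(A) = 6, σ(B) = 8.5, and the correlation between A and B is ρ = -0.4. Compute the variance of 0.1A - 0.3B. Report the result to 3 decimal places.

8.087

Var(A) = (6)² = 36;  Var(B) = (8.5)² = 72.25
Cov(A,B) = ρ·σ(A)·σ(B) = -0.4·6·8.5 = -20.4
Var(0.1A - 0.3B) = (0.1)²·Var(A) + (-0.3)²·Var(B) + 2·(0.1)·(-0.3)·Cov(A,B)
= 0.01·36 + 0.09·72.25 + -0.06·-20.4 = 8.0865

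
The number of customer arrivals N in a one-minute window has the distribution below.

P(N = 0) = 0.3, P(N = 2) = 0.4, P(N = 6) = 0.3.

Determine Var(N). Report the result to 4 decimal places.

5.6400

E[N] = (0)(0.3) + (2)(0.4) + (6)(0.3) = 2.6
E[N²] = (0)²(0.3) + (2)²(0.4) + (6)²(0.3) = 12.4
Var(N) = E[N²] − (E[N])² = 12.4 − (2.6)² = 5.64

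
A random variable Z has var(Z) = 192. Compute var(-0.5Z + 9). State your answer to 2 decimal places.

var(-0.5Z + 9) = (-0.5)²·var(Z) = 0.25·192 = 48

48.00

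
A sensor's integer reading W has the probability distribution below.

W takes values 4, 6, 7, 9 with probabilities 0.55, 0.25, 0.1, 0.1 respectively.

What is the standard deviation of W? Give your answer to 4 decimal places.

E[W] = (4)(0.55) + (6)(0.25) + (7)(0.1) + (9)(0.1) = 5.3
E[W²] = (4)²(0.55) + (6)²(0.25) + (7)²(0.1) + (9)²(0.1) = 30.8
var(W) = E[W²] − (E[W])² = 30.8 − (5.3)² = 2.71
SD(W) = √2.71 ≈ 1.6462

1.6462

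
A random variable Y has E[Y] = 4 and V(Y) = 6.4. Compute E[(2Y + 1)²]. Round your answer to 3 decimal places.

106.600

E[2Y + 1] = 2·4 + 1 = 9
V(2Y + 1) = (2)²·6.4 = 25.6
E[(2Y + 1)²] = V((2Y + 1)) + (E[(2Y + 1)])² = 25.6 + (9)² = 106.6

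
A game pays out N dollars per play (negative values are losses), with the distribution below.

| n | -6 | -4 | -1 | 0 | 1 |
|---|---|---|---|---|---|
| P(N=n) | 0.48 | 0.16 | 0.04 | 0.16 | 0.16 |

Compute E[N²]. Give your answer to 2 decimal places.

20.04

E[N²] = (-6)²(0.48) + (-4)²(0.16) + (-1)²(0.04) + (0)²(0.16) + (1)²(0.16) = 20.04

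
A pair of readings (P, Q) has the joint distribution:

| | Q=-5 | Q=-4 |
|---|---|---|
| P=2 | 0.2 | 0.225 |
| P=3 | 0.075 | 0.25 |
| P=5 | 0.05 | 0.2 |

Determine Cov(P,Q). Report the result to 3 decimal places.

0.124

E[P] = 3.075,  E[Q] = -4.325
E[PQ] = -13.175
Cov(P,Q) = E[PQ] − E[P]E[Q] = -13.175 − (3.075)(-4.325) = 0.124375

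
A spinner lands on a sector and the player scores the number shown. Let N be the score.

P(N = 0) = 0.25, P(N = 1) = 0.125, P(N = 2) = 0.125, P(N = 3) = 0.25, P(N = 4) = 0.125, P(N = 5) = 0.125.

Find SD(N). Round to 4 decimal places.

E[N] = (0)(0.25) + (1)(0.125) + (2)(0.125) + (3)(0.25) + (4)(0.125) + (5)(0.125) = 2.25
E[N²] = (0)²(0.25) + (1)²(0.125) + (2)²(0.125) + (3)²(0.25) + (4)²(0.125) + (5)²(0.125) = 8
var(N) = E[N²] − (E[N])² = 8 − (2.25)² = 2.9375
SD(N) = √2.9375 ≈ 1.7139

1.7139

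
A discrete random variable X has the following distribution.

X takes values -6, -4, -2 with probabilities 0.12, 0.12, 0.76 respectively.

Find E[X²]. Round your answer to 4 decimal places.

E[X²] = (-6)²(0.12) + (-4)²(0.12) + (-2)²(0.76) = 9.28

9.2800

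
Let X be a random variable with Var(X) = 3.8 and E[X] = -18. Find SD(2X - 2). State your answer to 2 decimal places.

3.90

Var(2X - 2) = (2)²·3.8 = 15.2
SD(2X - 2) = √15.2 ≈ 3.90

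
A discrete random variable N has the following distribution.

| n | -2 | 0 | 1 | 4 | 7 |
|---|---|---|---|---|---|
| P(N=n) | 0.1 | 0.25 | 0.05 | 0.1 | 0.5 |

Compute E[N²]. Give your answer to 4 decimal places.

26.5500

E[N²] = (-2)²(0.1) + (0)²(0.25) + (1)²(0.05) + (4)²(0.1) + (7)²(0.5) = 26.55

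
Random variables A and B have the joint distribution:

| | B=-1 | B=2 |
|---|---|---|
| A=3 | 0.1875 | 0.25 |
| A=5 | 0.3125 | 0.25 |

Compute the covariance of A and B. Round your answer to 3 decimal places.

-0.188

E[A] = 4.125,  E[B] = 0.5
E[AB] = 1.875
Cov(A,B) = E[AB] − E[A]E[B] = 1.875 − (4.125)(0.5) = -0.1875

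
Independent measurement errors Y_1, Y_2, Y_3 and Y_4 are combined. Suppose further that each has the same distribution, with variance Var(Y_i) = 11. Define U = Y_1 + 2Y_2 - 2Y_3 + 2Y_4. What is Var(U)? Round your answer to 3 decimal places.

143.000

By independence, Var(U) = (1)²Var(Y_1) + (2)²Var(Y_2) + (-2)²Var(Y_3) + (2)²Var(Y_4)
= (1)²·11 + (2)²·11 + (-2)²·11 + (2)²·11 = 143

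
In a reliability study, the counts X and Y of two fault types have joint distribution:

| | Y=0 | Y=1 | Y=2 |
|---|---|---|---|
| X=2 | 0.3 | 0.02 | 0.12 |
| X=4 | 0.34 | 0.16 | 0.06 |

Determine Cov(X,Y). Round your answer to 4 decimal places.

E[X] = 3.12,  E[Y] = 0.54
E[XY] = 1.64
Cov(X,Y) = E[XY] − E[X]E[Y] = 1.64 − (3.12)(0.54) = -0.0448

-0.0448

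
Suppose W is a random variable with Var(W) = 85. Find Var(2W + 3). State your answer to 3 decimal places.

340.000

Var(2W + 3) = (2)²·Var(W) = 4·85 = 340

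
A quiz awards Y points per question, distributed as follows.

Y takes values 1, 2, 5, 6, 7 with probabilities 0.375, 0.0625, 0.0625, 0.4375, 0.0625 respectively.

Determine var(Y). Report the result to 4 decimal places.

E[Y] = (1)(0.375) + (2)(0.0625) + (5)(0.0625) + (6)(0.4375) + (7)(0.0625) = 3.875
E[Y²] = (1)²(0.375) + (2)²(0.0625) + (5)²(0.0625) + (6)²(0.4375) + (7)²(0.0625) = 21
var(Y) = E[Y²] − (E[Y])² = 21 − (3.875)² = 5.984375

5.9844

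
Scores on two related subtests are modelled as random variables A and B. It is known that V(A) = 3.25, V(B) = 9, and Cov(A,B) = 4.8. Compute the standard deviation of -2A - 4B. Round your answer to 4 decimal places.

15.2905

V(-2A - 4B) = (-2)²·V(A) + (-4)²·V(B) + 2·(-2)·(-4)·Cov(A,B)
= 4·3.25 + 16·9 + 16·4.8 = 233.8
σ(-2A - 4B) = √233.8 ≈ 15.2905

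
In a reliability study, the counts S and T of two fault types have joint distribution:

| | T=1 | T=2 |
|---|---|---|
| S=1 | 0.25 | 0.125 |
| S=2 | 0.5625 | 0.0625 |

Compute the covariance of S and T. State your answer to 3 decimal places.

-0.055

E[S] = 1.625,  E[T] = 1.1875
E[ST] = 1.875
cov(S,T) = E[ST] − E[S]E[T] = 1.875 − (1.625)(1.1875) = -0.0546875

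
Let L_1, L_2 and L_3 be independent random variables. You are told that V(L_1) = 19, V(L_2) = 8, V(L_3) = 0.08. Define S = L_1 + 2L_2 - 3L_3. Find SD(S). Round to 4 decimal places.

By independence, V(S) = (1)²V(L_1) + (2)²V(L_2) + (-3)²V(L_3)
= (1)²·19 + (2)²·8 + (-3)²·0.08 = 51.72
SD(S) = √51.72 ≈ 7.1917

7.1917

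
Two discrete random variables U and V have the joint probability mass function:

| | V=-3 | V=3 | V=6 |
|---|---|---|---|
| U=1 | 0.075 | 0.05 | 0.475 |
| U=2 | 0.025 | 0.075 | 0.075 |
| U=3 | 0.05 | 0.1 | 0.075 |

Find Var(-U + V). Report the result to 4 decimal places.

E[U] = 1.625,  E[V] = 3.975,  E[UV] = 5.775
Var(U) = 3.325 − (1.625)² = 0.684375;  Var(V) = 25.875 − (3.975)² = 10.074375
Cov(U,V) = 5.775 − (1.625)(3.975) = -0.684375
Var(-U + V) = (-1)²·0.684375 + (1)²·10.074375 + 2·(-1)·(1)·-0.684375 = 12.1275

12.1275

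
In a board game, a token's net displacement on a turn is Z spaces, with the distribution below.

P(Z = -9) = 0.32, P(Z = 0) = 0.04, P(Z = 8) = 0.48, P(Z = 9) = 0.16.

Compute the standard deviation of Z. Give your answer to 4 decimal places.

7.9900

E[Z] = (-9)(0.32) + (0)(0.04) + (8)(0.48) + (9)(0.16) = 2.4
E[Z²] = (-9)²(0.32) + (0)²(0.04) + (8)²(0.48) + (9)²(0.16) = 69.6
Var(Z) = E[Z²] − (E[Z])² = 69.6 − (2.4)² = 63.84
SD(Z) = √63.84 ≈ 7.9900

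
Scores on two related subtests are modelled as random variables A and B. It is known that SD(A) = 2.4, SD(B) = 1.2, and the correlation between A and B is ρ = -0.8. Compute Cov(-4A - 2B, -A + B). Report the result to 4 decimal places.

24.7680

V(A) = (2.4)² = 5.76;  V(B) = (1.2)² = 1.44
Cov(A,B) = ρ·SD(A)·SD(B) = -0.8·2.4·1.2 = -2.304
Cov(-4A - 2B, -A + B) = (-4)(-1)V(A) + (-2)(1)V(B) + [(-4)(1) + (-2)(-1)]Cov(A,B)
= 4·5.76 + -2·1.44 + -2·-2.304 = 24.768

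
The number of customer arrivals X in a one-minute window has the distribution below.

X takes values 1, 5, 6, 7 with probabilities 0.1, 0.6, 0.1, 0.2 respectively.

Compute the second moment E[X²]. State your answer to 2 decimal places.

28.50

E[X²] = (1)²(0.1) + (5)²(0.6) + (6)²(0.1) + (7)²(0.2) = 28.5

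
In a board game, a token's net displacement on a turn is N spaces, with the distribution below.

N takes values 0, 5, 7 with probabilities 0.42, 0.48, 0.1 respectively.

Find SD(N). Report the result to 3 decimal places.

2.700

E[N] = (0)(0.42) + (5)(0.48) + (7)(0.1) = 3.1
E[N²] = (0)²(0.42) + (5)²(0.48) + (7)²(0.1) = 16.9
Var(N) = E[N²] − (E[N])² = 16.9 − (3.1)² = 7.29
SD(N) = √7.29 ≈ 2.700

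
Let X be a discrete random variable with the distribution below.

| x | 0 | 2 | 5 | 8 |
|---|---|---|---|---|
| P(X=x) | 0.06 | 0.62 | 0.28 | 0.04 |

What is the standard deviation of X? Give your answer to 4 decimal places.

1.8106

E[X] = (0)(0.06) + (2)(0.62) + (5)(0.28) + (8)(0.04) = 2.96
E[X²] = (0)²(0.06) + (2)²(0.62) + (5)²(0.28) + (8)²(0.04) = 12.04
var(X) = E[X²] − (E[X])² = 12.04 − (2.96)² = 3.2784
SD(X) = √3.2784 ≈ 1.8106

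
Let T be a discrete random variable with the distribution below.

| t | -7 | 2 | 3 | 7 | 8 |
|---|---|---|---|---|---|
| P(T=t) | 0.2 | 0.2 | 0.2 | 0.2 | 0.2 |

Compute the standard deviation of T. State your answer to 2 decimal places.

5.31

E[T] = (-7)(0.2) + (2)(0.2) + (3)(0.2) + (7)(0.2) + (8)(0.2) = 2.6
E[T²] = (-7)²(0.2) + (2)²(0.2) + (3)²(0.2) + (7)²(0.2) + (8)²(0.2) = 35
var(T) = E[T²] − (E[T])² = 35 − (2.6)² = 28.24
sd(T) = √28.24 ≈ 5.31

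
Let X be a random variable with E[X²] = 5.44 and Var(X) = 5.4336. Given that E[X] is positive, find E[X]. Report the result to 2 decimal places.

0.08

(E[X])² = E[X²] − Var(X) = 5.44 − 5.4336 = 0.0064
E[X] = √0.0064 = 0.08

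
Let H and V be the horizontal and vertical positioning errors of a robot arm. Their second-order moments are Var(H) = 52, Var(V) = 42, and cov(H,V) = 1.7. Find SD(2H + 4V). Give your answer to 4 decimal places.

Var(2H + 4V) = (2)²·Var(H) + (4)²·Var(V) + 2·(2)·(4)·cov(H,V)
= 4·52 + 16·42 + 16·1.7 = 907.2
SD(2H + 4V) = √907.2 ≈ 30.1198

30.1198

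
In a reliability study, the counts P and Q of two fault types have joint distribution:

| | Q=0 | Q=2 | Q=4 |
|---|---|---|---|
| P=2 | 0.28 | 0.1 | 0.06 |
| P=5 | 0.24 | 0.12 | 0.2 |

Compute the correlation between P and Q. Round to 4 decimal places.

E[P] = 3.68,  E[Q] = 1.48
E[PQ] = 6.08
Cov(P,Q) = E[PQ] − E[P]E[Q] = 6.08 − (3.68)(1.48) = 0.6336
var(P) = 2.2176,  var(Q) = 2.8496
ρ = 0.6336 / √(2.2176·2.8496) ≈ 0.2520

0.2520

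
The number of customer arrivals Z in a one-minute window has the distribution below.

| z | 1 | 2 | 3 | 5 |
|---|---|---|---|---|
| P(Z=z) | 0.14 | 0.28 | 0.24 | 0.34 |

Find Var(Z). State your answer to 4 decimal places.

2.1856

E[Z] = (1)(0.14) + (2)(0.28) + (3)(0.24) + (5)(0.34) = 3.12
E[Z²] = (1)²(0.14) + (2)²(0.28) + (3)²(0.24) + (5)²(0.34) = 11.92
Var(Z) = E[Z²] − (E[Z])² = 11.92 − (3.12)² = 2.1856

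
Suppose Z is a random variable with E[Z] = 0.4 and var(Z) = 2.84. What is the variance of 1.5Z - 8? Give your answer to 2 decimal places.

6.39

var(1.5Z - 8) = (1.5)²·var(Z) = 2.25·2.84 = 6.39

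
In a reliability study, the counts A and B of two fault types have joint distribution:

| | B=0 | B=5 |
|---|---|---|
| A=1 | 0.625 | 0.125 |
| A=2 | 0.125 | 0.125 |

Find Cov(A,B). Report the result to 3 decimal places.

0.313

E[A] = 1.25,  E[B] = 1.25
E[AB] = 1.875
Cov(A,B) = E[AB] − E[A]E[B] = 1.875 − (1.25)(1.25) = 0.3125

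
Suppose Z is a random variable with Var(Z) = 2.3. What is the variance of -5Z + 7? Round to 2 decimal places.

Var(-5Z + 7) = (-5)²·Var(Z) = 25·2.3 = 57.5

57.50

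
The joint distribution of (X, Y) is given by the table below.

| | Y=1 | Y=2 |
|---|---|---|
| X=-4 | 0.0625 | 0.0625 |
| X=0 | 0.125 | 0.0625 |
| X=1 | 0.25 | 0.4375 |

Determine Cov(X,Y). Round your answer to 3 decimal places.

0.082

E[X] = 0.1875,  E[Y] = 1.5625
E[XY] = 0.375
Cov(X,Y) = E[XY] − E[X]E[Y] = 0.375 − (0.1875)(1.5625) = 0.08203125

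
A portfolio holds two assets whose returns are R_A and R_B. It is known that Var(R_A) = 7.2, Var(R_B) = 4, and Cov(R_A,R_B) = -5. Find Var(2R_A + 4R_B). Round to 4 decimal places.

12.8000

Var(2R_A + 4R_B) = (2)²·Var(R_A) + (4)²·Var(R_B) + 2·(2)·(4)·Cov(R_A,R_B)
= 4·7.2 + 16·4 + 16·-5 = 12.8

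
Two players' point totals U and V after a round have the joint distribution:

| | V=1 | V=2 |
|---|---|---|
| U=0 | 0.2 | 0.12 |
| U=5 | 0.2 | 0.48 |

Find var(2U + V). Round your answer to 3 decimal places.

E[U] = 3.4,  E[V] = 1.6,  E[UV] = 5.8
var(U) = 17 − (3.4)² = 5.44;  var(V) = 2.8 − (1.6)² = 0.24
cov(U,V) = 5.8 − (3.4)(1.6) = 0.36
var(2U + V) = (2)²·5.44 + (1)²·0.24 + 2·(2)·(1)·0.36 = 23.44

23.440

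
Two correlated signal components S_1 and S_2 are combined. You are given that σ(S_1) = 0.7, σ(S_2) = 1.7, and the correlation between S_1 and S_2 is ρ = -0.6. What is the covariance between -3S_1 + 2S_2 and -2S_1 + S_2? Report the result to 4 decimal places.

V(S_1) = (0.7)² = 0.49;  V(S_2) = (1.7)² = 2.89
Cov(S_1,S_2) = ρ·σ(S_1)·σ(S_2) = -0.6·0.7·1.7 = -0.714
Cov(-3S_1 + 2S_2, -2S_1 + S_2) = (-3)(-2)V(S_1) + (2)(1)V(S_2) + [(-3)(1) + (2)(-2)]Cov(S_1,S_2)
= 6·0.49 + 2·2.89 + -7·-0.714 = 13.718

13.7180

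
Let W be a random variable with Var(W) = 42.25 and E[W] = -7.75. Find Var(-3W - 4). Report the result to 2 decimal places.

Var(-3W - 4) = (-3)²·Var(W) = 9·42.25 = 380.25

380.25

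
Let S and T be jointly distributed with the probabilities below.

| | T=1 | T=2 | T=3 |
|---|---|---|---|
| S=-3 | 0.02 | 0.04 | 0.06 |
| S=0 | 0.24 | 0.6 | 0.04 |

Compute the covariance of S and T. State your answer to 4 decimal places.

E[S] = -0.36,  E[T] = 1.84
E[ST] = -0.84
Cov(S,T) = E[ST] − E[S]E[T] = -0.84 − (-0.36)(1.84) = -0.1776

-0.1776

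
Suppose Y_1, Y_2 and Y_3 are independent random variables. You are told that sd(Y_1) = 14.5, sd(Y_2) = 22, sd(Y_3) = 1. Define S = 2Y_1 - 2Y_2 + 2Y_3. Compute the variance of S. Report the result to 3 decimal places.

Var(Y_1) = 210.25, Var(Y_2) = 484, Var(Y_3) = 1
By independence, Var(S) = (2)²Var(Y_1) + (-2)²Var(Y_2) + (2)²Var(Y_3)
= (2)²·210.25 + (-2)²·484 + (2)²·1 = 2781

2781.000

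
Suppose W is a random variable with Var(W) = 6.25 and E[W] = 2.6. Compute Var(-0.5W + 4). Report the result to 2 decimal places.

1.56

Var(-0.5W + 4) = (-0.5)²·Var(W) = 0.25·6.25 = 1.5625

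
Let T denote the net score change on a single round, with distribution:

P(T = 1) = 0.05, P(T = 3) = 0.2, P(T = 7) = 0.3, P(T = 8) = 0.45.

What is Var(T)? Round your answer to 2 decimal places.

E[T] = (1)(0.05) + (3)(0.2) + (7)(0.3) + (8)(0.45) = 6.35
E[T²] = (1)²(0.05) + (3)²(0.2) + (7)²(0.3) + (8)²(0.45) = 45.35
Var(T) = E[T²] − (E[T])² = 45.35 − (6.35)² = 5.0275

5.03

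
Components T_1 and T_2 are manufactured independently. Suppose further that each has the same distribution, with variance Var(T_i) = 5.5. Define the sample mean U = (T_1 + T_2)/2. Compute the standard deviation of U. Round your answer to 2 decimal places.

By independence, Var(U) = (0.5)²Var(T_1) + (0.5)²Var(T_2)
= (0.5)²·5.5 + (0.5)²·5.5 = 2.75
SD(U) = √2.75 ≈ 1.66

1.66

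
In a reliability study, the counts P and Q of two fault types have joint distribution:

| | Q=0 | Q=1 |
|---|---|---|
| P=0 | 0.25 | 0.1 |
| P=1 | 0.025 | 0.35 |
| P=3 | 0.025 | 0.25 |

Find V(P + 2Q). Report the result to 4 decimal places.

3.2900

E[P] = 1.2,  E[Q] = 0.7,  E[PQ] = 1.1
V(P) = 2.85 − (1.2)² = 1.41;  V(Q) = 0.7 − (0.7)² = 0.21
Cov(P,Q) = 1.1 − (1.2)(0.7) = 0.26
V(P + 2Q) = (1)²·1.41 + (2)²·0.21 + 2·(1)·(2)·0.26 = 3.29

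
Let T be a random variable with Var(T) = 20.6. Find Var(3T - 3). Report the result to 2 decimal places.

Var(3T - 3) = (3)²·Var(T) = 9·20.6 = 185.4

185.40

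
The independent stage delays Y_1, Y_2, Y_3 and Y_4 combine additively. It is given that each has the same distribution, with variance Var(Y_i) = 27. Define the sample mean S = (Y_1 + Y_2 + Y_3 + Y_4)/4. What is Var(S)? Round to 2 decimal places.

6.75

By independence, Var(S) = (0.25)²Var(Y_1) + (0.25)²Var(Y_2) + (0.25)²Var(Y_3) + (0.25)²Var(Y_4)
= (0.25)²·27 + (0.25)²·27 + (0.25)²·27 + (0.25)²·27 = 6.75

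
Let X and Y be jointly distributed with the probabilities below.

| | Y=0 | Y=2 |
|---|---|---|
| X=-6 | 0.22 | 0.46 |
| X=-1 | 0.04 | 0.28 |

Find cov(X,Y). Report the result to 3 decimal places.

0.432

E[X] = -4.4,  E[Y] = 1.48
E[XY] = -6.08
cov(X,Y) = E[XY] − E[X]E[Y] = -6.08 − (-4.4)(1.48) = 0.432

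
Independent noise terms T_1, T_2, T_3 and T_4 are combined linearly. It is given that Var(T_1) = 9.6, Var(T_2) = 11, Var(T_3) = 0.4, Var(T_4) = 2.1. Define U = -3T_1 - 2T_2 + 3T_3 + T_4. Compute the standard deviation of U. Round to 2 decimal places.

11.67

By independence, Var(U) = (-3)²Var(T_1) + (-2)²Var(T_2) + (3)²Var(T_3) + (1)²Var(T_4)
= (-3)²·9.6 + (-2)²·11 + (3)²·0.4 + (1)²·2.1 = 136.1
SD(U) = √136.1 ≈ 11.67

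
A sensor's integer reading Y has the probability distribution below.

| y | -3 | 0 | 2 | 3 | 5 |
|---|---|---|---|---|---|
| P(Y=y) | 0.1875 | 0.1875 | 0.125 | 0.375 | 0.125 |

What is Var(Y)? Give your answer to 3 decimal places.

6.621

E[Y] = (-3)(0.1875) + (0)(0.1875) + (2)(0.125) + (3)(0.375) + (5)(0.125) = 1.4375
E[Y²] = (-3)²(0.1875) + (0)²(0.1875) + (2)²(0.125) + (3)²(0.375) + (5)²(0.125) = 8.6875
Var(Y) = E[Y²] − (E[Y])² = 8.6875 − (1.4375)² = 6.62109375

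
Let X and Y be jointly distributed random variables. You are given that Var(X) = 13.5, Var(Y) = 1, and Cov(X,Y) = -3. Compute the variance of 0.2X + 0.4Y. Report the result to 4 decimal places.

Var(0.2X + 0.4Y) = (0.2)²·Var(X) + (0.4)²·Var(Y) + 2·(0.2)·(0.4)·Cov(X,Y)
= 0.04·13.5 + 0.16·1 + 0.16·-3 = 0.22

0.2200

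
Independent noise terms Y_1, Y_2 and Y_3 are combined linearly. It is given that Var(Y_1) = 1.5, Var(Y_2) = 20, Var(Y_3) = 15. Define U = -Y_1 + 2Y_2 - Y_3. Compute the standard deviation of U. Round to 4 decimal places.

9.8234

By independence, Var(U) = (-1)²Var(Y_1) + (2)²Var(Y_2) + (-1)²Var(Y_3)
= (-1)²·1.5 + (2)²·20 + (-1)²·15 = 96.5
sd(U) = √96.5 ≈ 9.8234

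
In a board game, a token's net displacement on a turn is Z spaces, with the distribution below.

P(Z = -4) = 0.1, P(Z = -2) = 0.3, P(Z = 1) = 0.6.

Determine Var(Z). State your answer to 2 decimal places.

E[Z] = (-4)(0.1) + (-2)(0.3) + (1)(0.6) = -0.4
E[Z²] = (-4)²(0.1) + (-2)²(0.3) + (1)²(0.6) = 3.4
Var(Z) = E[Z²] − (E[Z])² = 3.4 − (-0.4)² = 3.24

3.24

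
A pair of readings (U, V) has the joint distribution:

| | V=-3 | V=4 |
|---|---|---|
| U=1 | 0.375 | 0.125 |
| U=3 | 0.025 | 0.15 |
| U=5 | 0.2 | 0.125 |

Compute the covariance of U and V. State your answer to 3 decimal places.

E[U] = 2.65,  E[V] = -0.2
E[UV] = 0.45
Cov(U,V) = E[UV] − E[U]E[V] = 0.45 − (2.65)(-0.2) = 0.98

0.980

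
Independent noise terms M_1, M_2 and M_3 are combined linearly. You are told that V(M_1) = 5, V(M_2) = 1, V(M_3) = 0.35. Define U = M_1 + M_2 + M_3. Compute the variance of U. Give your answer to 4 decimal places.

6.3500

By independence, V(U) = (1)²V(M_1) + (1)²V(M_2) + (1)²V(M_3)
= (1)²·5 + (1)²·1 + (1)²·0.35 = 6.35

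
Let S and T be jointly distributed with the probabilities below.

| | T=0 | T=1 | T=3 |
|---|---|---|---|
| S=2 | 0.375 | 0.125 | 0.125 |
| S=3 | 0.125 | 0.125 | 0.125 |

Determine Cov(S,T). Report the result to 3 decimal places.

0.125

E[S] = 2.375,  E[T] = 1
E[ST] = 2.5
Cov(S,T) = E[ST] − E[S]E[T] = 2.5 − (2.375)(1) = 0.125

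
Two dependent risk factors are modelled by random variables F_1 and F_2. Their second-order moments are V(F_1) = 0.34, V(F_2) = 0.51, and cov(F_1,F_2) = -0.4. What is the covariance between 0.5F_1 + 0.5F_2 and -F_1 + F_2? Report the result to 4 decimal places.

cov(0.5F_1 + 0.5F_2, -F_1 + F_2) = (0.5)(-1)V(F_1) + (0.5)(1)V(F_2) + [(0.5)(1) + (0.5)(-1)]cov(F_1,F_2)
= -0.5·0.34 + 0.5·0.51 + 0·-0.4 = 0.085

0.0850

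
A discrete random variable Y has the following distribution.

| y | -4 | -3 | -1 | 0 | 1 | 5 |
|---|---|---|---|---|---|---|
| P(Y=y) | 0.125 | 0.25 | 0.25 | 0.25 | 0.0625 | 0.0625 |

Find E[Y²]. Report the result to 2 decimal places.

E[Y²] = (-4)²(0.125) + (-3)²(0.25) + (-1)²(0.25) + (0)²(0.25) + (1)²(0.0625) + (5)²(0.0625) = 6.125

6.13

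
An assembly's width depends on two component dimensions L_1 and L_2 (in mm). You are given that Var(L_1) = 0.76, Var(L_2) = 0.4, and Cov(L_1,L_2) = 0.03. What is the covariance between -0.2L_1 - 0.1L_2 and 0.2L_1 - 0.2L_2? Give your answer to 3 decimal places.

Cov(-0.2L_1 - 0.1L_2, 0.2L_1 - 0.2L_2) = (-0.2)(0.2)Var(L_1) + (-0.1)(-0.2)Var(L_2) + [(-0.2)(-0.2) + (-0.1)(0.2)]Cov(L_1,L_2)
= -0.04·0.76 + 0.02·0.4 + 0.02·0.03 = -0.0218

-0.022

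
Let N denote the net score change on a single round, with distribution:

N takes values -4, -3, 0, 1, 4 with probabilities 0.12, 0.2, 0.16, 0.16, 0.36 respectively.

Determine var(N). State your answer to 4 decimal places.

E[N] = (-4)(0.12) + (-3)(0.2) + (0)(0.16) + (1)(0.16) + (4)(0.36) = 0.52
E[N²] = (-4)²(0.12) + (-3)²(0.2) + (0)²(0.16) + (1)²(0.16) + (4)²(0.36) = 9.64
var(N) = E[N²] − (E[N])² = 9.64 − (0.52)² = 9.3696

9.3696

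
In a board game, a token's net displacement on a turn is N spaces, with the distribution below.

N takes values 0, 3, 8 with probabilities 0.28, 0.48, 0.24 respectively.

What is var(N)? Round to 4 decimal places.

E[N] = (0)(0.28) + (3)(0.48) + (8)(0.24) = 3.36
E[N²] = (0)²(0.28) + (3)²(0.48) + (8)²(0.24) = 19.68
var(N) = E[N²] − (E[N])² = 19.68 − (3.36)² = 8.3904

8.3904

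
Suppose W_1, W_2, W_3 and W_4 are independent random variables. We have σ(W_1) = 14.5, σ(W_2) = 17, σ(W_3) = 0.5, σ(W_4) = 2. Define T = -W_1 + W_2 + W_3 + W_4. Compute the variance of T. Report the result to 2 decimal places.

var(W_1) = 210.25, var(W_2) = 289, var(W_3) = 0.25, var(W_4) = 4
By independence, var(T) = (-1)²var(W_1) + (1)²var(W_2) + (1)²var(W_3) + (1)²var(W_4)
= (-1)²·210.25 + (1)²·289 + (1)²·0.25 + (1)²·4 = 503.5

503.50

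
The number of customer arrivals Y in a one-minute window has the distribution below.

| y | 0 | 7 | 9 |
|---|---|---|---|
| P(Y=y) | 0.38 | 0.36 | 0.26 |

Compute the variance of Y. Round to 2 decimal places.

15.08

E[Y] = (0)(0.38) + (7)(0.36) + (9)(0.26) = 4.86
E[Y²] = (0)²(0.38) + (7)²(0.36) + (9)²(0.26) = 38.7
var(Y) = E[Y²] − (E[Y])² = 38.7 − (4.86)² = 15.0804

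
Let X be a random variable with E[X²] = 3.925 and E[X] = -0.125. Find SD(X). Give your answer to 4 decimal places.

Var(X) = 3.925 − (-0.125)² = 3.909375
SD(X) = √3.909375 ≈ 1.9772

1.9772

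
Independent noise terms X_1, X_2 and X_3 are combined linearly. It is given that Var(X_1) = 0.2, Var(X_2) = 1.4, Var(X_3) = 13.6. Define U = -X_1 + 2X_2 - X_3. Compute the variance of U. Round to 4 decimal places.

By independence, Var(U) = (-1)²Var(X_1) + (2)²Var(X_2) + (-1)²Var(X_3)
= (-1)²·0.2 + (2)²·1.4 + (-1)²·13.6 = 19.4

19.4000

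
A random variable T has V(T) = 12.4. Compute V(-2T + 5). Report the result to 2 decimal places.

49.60

V(-2T + 5) = (-2)²·V(T) = 4·12.4 = 49.6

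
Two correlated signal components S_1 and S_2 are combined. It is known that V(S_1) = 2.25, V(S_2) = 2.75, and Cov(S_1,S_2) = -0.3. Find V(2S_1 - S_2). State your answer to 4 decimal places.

V(2S_1 - S_2) = (2)²·V(S_1) + (-1)²·V(S_2) + 2·(2)·(-1)·Cov(S_1,S_2)
= 4·2.25 + 1·2.75 + -4·-0.3 = 12.95

12.9500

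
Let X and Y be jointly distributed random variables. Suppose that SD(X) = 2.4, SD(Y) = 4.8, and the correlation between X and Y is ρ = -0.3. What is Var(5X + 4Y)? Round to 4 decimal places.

374.4000

Var(X) = (2.4)² = 5.76;  Var(Y) = (4.8)² = 23.04
cov(X,Y) = ρ·SD(X)·SD(Y) = -0.3·2.4·4.8 = -3.456
Var(5X + 4Y) = (5)²·Var(X) + (4)²·Var(Y) + 2·(5)·(4)·cov(X,Y)
= 25·5.76 + 16·23.04 + 40·-3.456 = 374.4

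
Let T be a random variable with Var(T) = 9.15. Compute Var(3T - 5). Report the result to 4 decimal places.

82.3500

Var(3T - 5) = (3)²·Var(T) = 9·9.15 = 82.35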